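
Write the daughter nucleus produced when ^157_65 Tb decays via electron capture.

Gd-157

Electron capture: mass number changes by +0, atomic number by -1.
A: 157 = 157; Z: 65 − 1 = 64.
Z = 64 is gadolinium, so the daughter is ^157_64 Gd.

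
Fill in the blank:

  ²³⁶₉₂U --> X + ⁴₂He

Th-232

Conserve mass number: 236 = A + 4, so A = 232.
Conserve atomic number: 92 = Z + 2, so Z = 90.
Z = 90 is thorium, so the species is ²³²₉₀Th.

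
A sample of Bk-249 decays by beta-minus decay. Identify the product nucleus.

Cf-249

Beta-minus decay: mass number changes by +0, atomic number by +1.
A: 249 = 249; Z: 97 + 1 = 98.
Z = 98 is californium, so the daughter is Cf-249.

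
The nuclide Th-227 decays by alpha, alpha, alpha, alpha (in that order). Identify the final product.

Pb-211

Start: (A, Z) = (227, 90).
After α: (223, 88).
After α: (219, 86).
After α: (215, 84).
After α: (211, 82).
Z = 82 is lead.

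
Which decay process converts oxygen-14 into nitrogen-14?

beta-plus decay or electron capture

ΔA = 14 − 14 = 0; ΔZ = 7 − 8 = -1.
A is unchanged and Z drops by 1 — a proton has become a neutron (β⁺ emission or electron capture).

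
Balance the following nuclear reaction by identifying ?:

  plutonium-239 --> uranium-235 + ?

alpha particle

Conserve mass number: 239 = 235 + A, so A = 4.
Conserve atomic number: 94 = 92 + Z, so Z = 2.
A = 4 and Z = 2 is helium-4 — an alpha particle.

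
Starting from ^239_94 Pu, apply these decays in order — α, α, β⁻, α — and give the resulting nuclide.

Start: (A, Z) = (239, 94).
After α: (235, 92).
After α: (231, 90).
After β⁻: (231, 91).
After α: (227, 89).
Z = 89 is actinium.

Ac-227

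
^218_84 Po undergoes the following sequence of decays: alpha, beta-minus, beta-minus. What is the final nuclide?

Po-214

Start: (A, Z) = (218, 84).
After α: (214, 82).
After β⁻: (214, 83).
After β⁻: (214, 84).
Z = 84 is polonium.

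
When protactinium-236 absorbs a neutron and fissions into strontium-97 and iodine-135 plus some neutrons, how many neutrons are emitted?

5

Conserve mass number: 237 = 97 + 135 + k, so k = 237 − 232 = 5.
Check atomic number: 91 = 38 + 53 + 0 = 91. ✓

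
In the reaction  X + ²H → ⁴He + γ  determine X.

deuteron

Conserve mass number: A + 2 = 4 + 0, so A = 2.
Conserve atomic number: Z + 1 = 2 + 0, so Z = 1.
A = 2 and Z = 1 is ²H — a deuteron.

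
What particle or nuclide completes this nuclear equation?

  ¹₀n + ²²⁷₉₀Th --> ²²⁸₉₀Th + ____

gamma ray

Conserve mass number: 1 + 227 = 228 + A, so A = 0.
Conserve atomic number: 0 + 90 = 90 + Z, so Z = 0.
A = 0 and Z = 0 is ⁰₀γ — a gamma ray.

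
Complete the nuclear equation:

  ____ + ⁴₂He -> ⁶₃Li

Conserve mass number: A + 4 = 6, so A = 2.
Conserve atomic number: Z + 2 = 3, so Z = 1.
A = 2 and Z = 1 is ²₁H — a deuteron.

deuteron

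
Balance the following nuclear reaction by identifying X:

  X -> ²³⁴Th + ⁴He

Conserve mass number: A = 234 + 4, so A = 238.
Conserve atomic number: Z = 90 + 2, so Z = 92.
Z = 92 is uranium, so the species is ²³⁸U.

U-238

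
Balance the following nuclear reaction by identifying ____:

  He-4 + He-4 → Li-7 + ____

proton

Conserve mass number: 4 + 4 = 7 + A, so A = 1.
Conserve atomic number: 2 + 2 = 3 + Z, so Z = 1.
A = 1 and Z = 1 is H-1 — a proton.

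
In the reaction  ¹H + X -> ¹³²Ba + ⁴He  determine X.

Conserve mass number: 1 + A = 132 + 4, so A = 135.
Conserve atomic number: 1 + Z = 56 + 2, so Z = 57.
Z = 57 is lanthanum, so the species is ¹³⁵La.

La-135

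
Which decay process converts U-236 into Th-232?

alpha decay

ΔA = 232 − 236 = -4; ΔZ = 90 − 92 = -2.
A drops by 4 and Z drops by 2 — the signature of alpha emission.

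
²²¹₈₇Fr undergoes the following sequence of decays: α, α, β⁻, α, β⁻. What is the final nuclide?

Bi-209

Start: (A, Z) = (221, 87).
After α: (217, 85).
After α: (213, 83).
After β⁻: (213, 84).
After α: (209, 82).
After β⁻: (209, 83).
Z = 83 is bismuth.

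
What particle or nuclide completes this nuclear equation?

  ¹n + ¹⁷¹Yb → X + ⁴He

Conserve mass number: 1 + 171 = A + 4, so A = 168.
Conserve atomic number: 0 + 70 = Z + 2, so Z = 68.
Z = 68 is erbium, so the species is ¹⁶⁸Er.

Er-168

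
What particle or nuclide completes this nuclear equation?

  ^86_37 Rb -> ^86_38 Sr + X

beta-minus particle

Conserve mass number: 86 = 86 + A, so A = 0.
Conserve atomic number: 37 = 38 + Z, so Z = -1.
A = 0 and Z = -1 is ^0_-1 e — a beta-minus particle.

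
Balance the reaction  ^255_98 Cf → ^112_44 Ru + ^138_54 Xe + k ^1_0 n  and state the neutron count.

Conserve mass number: 255 = 112 + 138 + k, so k = 255 − 250 = 5.
Check atomic number: 98 = 44 + 54 + 0 = 98. ✓

5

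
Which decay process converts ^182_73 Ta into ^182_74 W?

beta-minus decay

ΔA = 182 − 182 = 0; ΔZ = 74 − 73 = +1.
A is unchanged and Z rises by 1 — a neutron has become a proton (β⁻ decay).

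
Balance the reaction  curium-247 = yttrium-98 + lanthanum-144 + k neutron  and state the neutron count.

5

Conserve mass number: 247 = 98 + 144 + k, so k = 247 − 242 = 5.
Check atomic number: 96 = 39 + 57 + 0 = 96. ✓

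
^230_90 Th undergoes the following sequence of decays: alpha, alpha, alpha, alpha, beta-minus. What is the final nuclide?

Bi-214

Start: (A, Z) = (230, 90).
After α: (226, 88).
After α: (222, 86).
After α: (218, 84).
After α: (214, 82).
After β⁻: (214, 83).
Z = 83 is bismuth.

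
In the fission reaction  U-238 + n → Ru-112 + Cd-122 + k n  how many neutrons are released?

5

Conserve mass number: 239 = 112 + 122 + k, so k = 239 − 234 = 5.
Check atomic number: 92 = 44 + 48 + 0 = 92. ✓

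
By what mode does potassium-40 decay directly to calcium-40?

beta-minus decay

ΔA = 40 − 40 = 0; ΔZ = 20 − 19 = +1.
A is unchanged and Z rises by 1 — a neutron has become a proton (β⁻ decay).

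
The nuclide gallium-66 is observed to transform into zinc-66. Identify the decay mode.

ΔA = 66 − 66 = 0; ΔZ = 30 − 31 = -1.
A is unchanged and Z drops by 1 — a proton has become a neutron (β⁺ emission or electron capture).

beta-plus decay or electron capture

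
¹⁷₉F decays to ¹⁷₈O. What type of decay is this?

beta-plus decay or electron capture

ΔA = 17 − 17 = 0; ΔZ = 8 − 9 = -1.
A is unchanged and Z drops by 1 — a proton has become a neutron (β⁺ emission or electron capture).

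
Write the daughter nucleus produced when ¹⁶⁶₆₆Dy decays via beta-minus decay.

Beta-minus decay: mass number changes by +0, atomic number by +1.
A: 166 = 166; Z: 66 + 1 = 67.
Z = 67 is holmium, so the daughter is ¹⁶⁶₆₇Ho.

Ho-166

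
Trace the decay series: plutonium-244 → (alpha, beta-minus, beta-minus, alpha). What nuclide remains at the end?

Start: (A, Z) = (244, 94).
After α: (240, 92).
After β⁻: (240, 93).
After β⁻: (240, 94).
After α: (236, 92).
Z = 92 is uranium.

U-236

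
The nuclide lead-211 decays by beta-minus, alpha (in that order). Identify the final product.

Tl-207

Start: (A, Z) = (211, 82).
After β⁻: (211, 83).
After α: (207, 81).
Z = 81 is thallium.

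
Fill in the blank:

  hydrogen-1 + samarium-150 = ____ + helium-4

Conserve mass number: 1 + 150 = A + 4, so A = 147.
Conserve atomic number: 1 + 62 = Z + 2, so Z = 61.
Z = 61 is promethium, so the species is promethium-147.

Pm-147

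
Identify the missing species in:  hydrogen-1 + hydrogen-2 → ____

Conserve mass number: 1 + 2 = A, so A = 3.
Conserve atomic number: 1 + 1 = Z, so Z = 2.
Z = 2 is helium, so the species is helium-3.

He-3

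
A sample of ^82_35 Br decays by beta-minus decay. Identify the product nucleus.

Kr-82

Beta-minus decay: mass number changes by +0, atomic number by +1.
A: 82 = 82; Z: 35 + 1 = 36.
Z = 36 is krypton, so the daughter is ^82_36 Kr.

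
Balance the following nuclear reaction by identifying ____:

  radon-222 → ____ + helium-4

Conserve mass number: 222 = A + 4, so A = 218.
Conserve atomic number: 86 = Z + 2, so Z = 84.
Z = 84 is polonium, so the species is polonium-218.

Po-218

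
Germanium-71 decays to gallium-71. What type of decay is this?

ΔA = 71 − 71 = 0; ΔZ = 31 − 32 = -1.
A is unchanged and Z drops by 1 — a proton has become a neutron (β⁺ emission or electron capture).

beta-plus decay or electron capture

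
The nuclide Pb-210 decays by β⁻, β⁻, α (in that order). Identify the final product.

Pb-206

Start: (A, Z) = (210, 82).
After β⁻: (210, 83).
After β⁻: (210, 84).
After α: (206, 82).
Z = 82 is lead.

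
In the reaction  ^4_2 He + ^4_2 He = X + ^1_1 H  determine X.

Conserve mass number: 4 + 4 = A + 1, so A = 7.
Conserve atomic number: 2 + 2 = Z + 1, so Z = 3.
Z = 3 is lithium, so the species is ^7_3 Li.

Li-7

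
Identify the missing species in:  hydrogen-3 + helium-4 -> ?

Conserve mass number: 3 + 4 = A, so A = 7.
Conserve atomic number: 1 + 2 = Z, so Z = 3.
Z = 3 is lithium, so the species is lithium-7.

Li-7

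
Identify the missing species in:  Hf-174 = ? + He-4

Yb-170

Conserve mass number: 174 = A + 4, so A = 170.
Conserve atomic number: 72 = Z + 2, so Z = 70.
Z = 70 is ytterbium, so the species is Yb-170.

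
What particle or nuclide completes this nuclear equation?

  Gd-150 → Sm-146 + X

alpha particle

Conserve mass number: 150 = 146 + A, so A = 4.
Conserve atomic number: 64 = 62 + Z, so Z = 2.
A = 4 and Z = 2 is He-4 — an alpha particle.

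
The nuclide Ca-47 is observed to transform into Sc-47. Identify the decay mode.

beta-minus decay

ΔA = 47 − 47 = 0; ΔZ = 21 − 20 = +1.
A is unchanged and Z rises by 1 — a neutron has become a proton (β⁻ decay).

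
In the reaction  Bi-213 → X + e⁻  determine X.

Conserve mass number: 213 = A + 0, so A = 213.
Conserve atomic number: 83 = Z − 1, so Z = 84.
Z = 84 is polonium, so the species is Po-213.

Po-213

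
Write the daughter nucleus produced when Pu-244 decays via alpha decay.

Alpha decay: mass number changes by -4, atomic number by -2.
A: 244 − 4 = 240; Z: 94 − 2 = 92.
Z = 92 is uranium, so the daughter is U-240.

U-240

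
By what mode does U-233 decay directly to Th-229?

ΔA = 229 − 233 = -4; ΔZ = 90 − 92 = -2.
A drops by 4 and Z drops by 2 — the signature of alpha emission.

alpha decay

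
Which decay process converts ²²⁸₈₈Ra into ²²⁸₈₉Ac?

ΔA = 228 − 228 = 0; ΔZ = 89 − 88 = +1.
A is unchanged and Z rises by 1 — a neutron has become a proton (β⁻ decay).

beta-minus decay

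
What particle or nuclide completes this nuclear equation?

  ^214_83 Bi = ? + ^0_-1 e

Po-214

Conserve mass number: 214 = A + 0, so A = 214.
Conserve atomic number: 83 = Z − 1, so Z = 84.
Z = 84 is polonium, so the species is ^214_84 Po.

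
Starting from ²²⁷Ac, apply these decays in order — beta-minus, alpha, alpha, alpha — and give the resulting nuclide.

Po-215

Start: (A, Z) = (227, 89).
After β⁻: (227, 90).
After α: (223, 88).
After α: (219, 86).
After α: (215, 84).
Z = 84 is polonium.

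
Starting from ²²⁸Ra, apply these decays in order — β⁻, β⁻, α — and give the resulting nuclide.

Start: (A, Z) = (228, 88).
After β⁻: (228, 89).
After β⁻: (228, 90).
After α: (224, 88).
Z = 88 is radium.

Ra-224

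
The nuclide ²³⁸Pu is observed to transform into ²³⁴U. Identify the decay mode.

alpha decay

ΔA = 234 − 238 = -4; ΔZ = 92 − 94 = -2.
A drops by 4 and Z drops by 2 — the signature of alpha emission.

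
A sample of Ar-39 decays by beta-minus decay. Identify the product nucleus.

Beta-minus decay: mass number changes by +0, atomic number by +1.
A: 39 = 39; Z: 18 + 1 = 19.
Z = 19 is potassium, so the daughter is K-39.

K-39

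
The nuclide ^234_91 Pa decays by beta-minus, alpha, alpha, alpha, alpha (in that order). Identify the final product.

Po-218

Start: (A, Z) = (234, 91).
After β⁻: (234, 92).
After α: (230, 90).
After α: (226, 88).
After α: (222, 86).
After α: (218, 84).
Z = 84 is polonium.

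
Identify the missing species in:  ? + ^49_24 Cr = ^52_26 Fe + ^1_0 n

Conserve mass number: A + 49 = 52 + 1, so A = 4.
Conserve atomic number: Z + 24 = 26 + 0, so Z = 2.
A = 4 and Z = 2 is ^4_2 He — an alpha particle.

alpha particle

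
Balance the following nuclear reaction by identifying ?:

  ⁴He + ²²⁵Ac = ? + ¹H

Conserve mass number: 4 + 225 = A + 1, so A = 228.
Conserve atomic number: 2 + 89 = Z + 1, so Z = 90.
Z = 90 is thorium, so the species is ²²⁸Th.

Th-228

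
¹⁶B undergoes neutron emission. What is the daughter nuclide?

B-15

Neutron emission: mass number changes by -1, atomic number by +0.
A: 16 − 1 = 15; Z: 5 = 5.
Z = 5 is boron, so the daughter is ¹⁵B.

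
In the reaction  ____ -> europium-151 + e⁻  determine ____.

Sm-151

Conserve mass number: A = 151 + 0, so A = 151.
Conserve atomic number: Z = 63 − 1, so Z = 62.
Z = 62 is samarium, so the species is samarium-151.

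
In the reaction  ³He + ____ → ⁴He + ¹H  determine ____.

Conserve mass number: 3 + A = 4 + 1, so A = 2.
Conserve atomic number: 2 + Z = 2 + 1, so Z = 1.
A = 2 and Z = 1 is ²H — a deuteron.

deuteron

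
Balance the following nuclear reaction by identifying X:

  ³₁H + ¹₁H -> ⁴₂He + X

gamma ray

Conserve mass number: 3 + 1 = 4 + A, so A = 0.
Conserve atomic number: 1 + 1 = 2 + Z, so Z = 0.
A = 0 and Z = 0 is ⁰₀γ — a gamma ray.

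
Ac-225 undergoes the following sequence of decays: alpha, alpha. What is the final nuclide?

At-217

Start: (A, Z) = (225, 89).
After α: (221, 87).
After α: (217, 85).
Z = 85 is astatine.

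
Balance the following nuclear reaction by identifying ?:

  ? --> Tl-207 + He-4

Bi-211

Conserve mass number: A = 207 + 4, so A = 211.
Conserve atomic number: Z = 81 + 2, so Z = 83.
Z = 83 is bismuth, so the species is Bi-211.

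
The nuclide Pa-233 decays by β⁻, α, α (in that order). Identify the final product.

Ra-225

Start: (A, Z) = (233, 91).
After β⁻: (233, 92).
After α: (229, 90).
After α: (225, 88).
Z = 88 is radium.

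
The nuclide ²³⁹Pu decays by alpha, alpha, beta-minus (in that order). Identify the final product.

Pa-231

Start: (A, Z) = (239, 94).
After α: (235, 92).
After α: (231, 90).
After β⁻: (231, 91).
Z = 91 is protactinium.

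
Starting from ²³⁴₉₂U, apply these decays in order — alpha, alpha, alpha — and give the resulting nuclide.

Start: (A, Z) = (234, 92).
After α: (230, 90).
After α: (226, 88).
After α: (222, 86).
Z = 86 is radon.

Rn-222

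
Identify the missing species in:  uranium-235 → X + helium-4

Th-231

Conserve mass number: 235 = A + 4, so A = 231.
Conserve atomic number: 92 = Z + 2, so Z = 90.
Z = 90 is thorium, so the species is thorium-231.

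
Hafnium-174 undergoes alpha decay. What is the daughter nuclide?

Yb-170

Alpha decay: mass number changes by -4, atomic number by -2.
A: 174 − 4 = 170; Z: 72 − 2 = 70.
Z = 70 is ytterbium, so the daughter is ytterbium-170.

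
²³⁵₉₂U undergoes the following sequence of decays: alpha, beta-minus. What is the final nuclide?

Pa-231

Start: (A, Z) = (235, 92).
After α: (231, 90).
After β⁻: (231, 91).
Z = 91 is protactinium.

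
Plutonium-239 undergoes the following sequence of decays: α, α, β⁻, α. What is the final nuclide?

Ac-227

Start: (A, Z) = (239, 94).
After α: (235, 92).
After α: (231, 90).
After β⁻: (231, 91).
After α: (227, 89).
Z = 89 is actinium.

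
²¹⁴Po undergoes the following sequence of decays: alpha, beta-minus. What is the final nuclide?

Bi-210

Start: (A, Z) = (214, 84).
After α: (210, 82).
After β⁻: (210, 83).
Z = 83 is bismuth.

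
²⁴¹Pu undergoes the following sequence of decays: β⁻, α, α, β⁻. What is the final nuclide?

U-233

Start: (A, Z) = (241, 94).
After β⁻: (241, 95).
After α: (237, 93).
After α: (233, 91).
After β⁻: (233, 92).
Z = 92 is uranium.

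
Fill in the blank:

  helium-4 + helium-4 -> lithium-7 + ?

proton

Conserve mass number: 4 + 4 = 7 + A, so A = 1.
Conserve atomic number: 2 + 2 = 3 + Z, so Z = 1.
A = 1 and Z = 1 is hydrogen-1 — a proton.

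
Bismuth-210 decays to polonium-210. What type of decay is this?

ΔA = 210 − 210 = 0; ΔZ = 84 − 83 = +1.
A is unchanged and Z rises by 1 — a neutron has become a proton (β⁻ decay).

beta-minus decay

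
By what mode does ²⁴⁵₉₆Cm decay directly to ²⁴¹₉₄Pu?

ΔA = 241 − 245 = -4; ΔZ = 94 − 96 = -2.
A drops by 4 and Z drops by 2 — the signature of alpha emission.

alpha decay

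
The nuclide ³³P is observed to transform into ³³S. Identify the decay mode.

ΔA = 33 − 33 = 0; ΔZ = 16 − 15 = +1.
A is unchanged and Z rises by 1 — a neutron has become a proton (β⁻ decay).

beta-minus decay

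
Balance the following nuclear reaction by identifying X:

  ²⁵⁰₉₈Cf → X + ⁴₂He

Conserve mass number: 250 = A + 4, so A = 246.
Conserve atomic number: 98 = Z + 2, so Z = 96.
Z = 96 is curium, so the species is ²⁴⁶₉₆Cm.

Cm-246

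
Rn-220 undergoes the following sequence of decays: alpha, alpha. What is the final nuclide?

Start: (A, Z) = (220, 86).
After α: (216, 84).
After α: (212, 82).
Z = 82 is lead.

Pb-212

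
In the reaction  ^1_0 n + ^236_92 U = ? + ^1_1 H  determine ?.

Pa-236

Conserve mass number: 1 + 236 = A + 1, so A = 236.
Conserve atomic number: 0 + 92 = Z + 1, so Z = 91.
Z = 91 is protactinium, so the species is ^236_91 Pa.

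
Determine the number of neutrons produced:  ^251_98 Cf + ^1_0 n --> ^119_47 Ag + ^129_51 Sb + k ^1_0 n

Conserve mass number: 252 = 119 + 129 + k, so k = 252 − 248 = 4.
Check atomic number: 98 = 47 + 51 + 0 = 98. ✓

4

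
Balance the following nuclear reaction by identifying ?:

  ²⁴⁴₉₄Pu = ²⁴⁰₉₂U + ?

Conserve mass number: 244 = 240 + A, so A = 4.
Conserve atomic number: 94 = 92 + Z, so Z = 2.
A = 4 and Z = 2 is ⁴₂He — an alpha particle.

alpha particle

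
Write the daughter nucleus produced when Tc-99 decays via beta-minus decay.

Ru-99

Beta-minus decay: mass number changes by +0, atomic number by +1.
A: 99 = 99; Z: 43 + 1 = 44.
Z = 44 is ruthenium, so the daughter is Ru-99.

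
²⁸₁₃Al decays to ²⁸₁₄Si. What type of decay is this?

ΔA = 28 − 28 = 0; ΔZ = 14 − 13 = +1.
A is unchanged and Z rises by 1 — a neutron has become a proton (β⁻ decay).

beta-minus decay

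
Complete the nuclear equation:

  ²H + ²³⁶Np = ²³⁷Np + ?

Conserve mass number: 2 + 236 = 237 + A, so A = 1.
Conserve atomic number: 1 + 93 = 93 + Z, so Z = 1.
A = 1 and Z = 1 is ¹H — a proton.

proton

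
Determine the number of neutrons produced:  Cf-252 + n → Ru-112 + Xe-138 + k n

3

Conserve mass number: 253 = 112 + 138 + k, so k = 253 − 250 = 3.
Check atomic number: 98 = 44 + 54 + 0 = 98. ✓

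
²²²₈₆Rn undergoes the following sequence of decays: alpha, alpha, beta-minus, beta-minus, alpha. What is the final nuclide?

Pb-210

Start: (A, Z) = (222, 86).
After α: (218, 84).
After α: (214, 82).
After β⁻: (214, 83).
After β⁻: (214, 84).
After α: (210, 82).
Z = 82 is lead.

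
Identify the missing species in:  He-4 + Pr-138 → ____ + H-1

Nd-141

Conserve mass number: 4 + 138 = A + 1, so A = 141.
Conserve atomic number: 2 + 59 = Z + 1, so Z = 60.
Z = 60 is neodymium, so the species is Nd-141.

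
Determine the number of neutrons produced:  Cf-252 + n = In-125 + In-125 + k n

3

Conserve mass number: 253 = 125 + 125 + k, so k = 253 − 250 = 3.
Check atomic number: 98 = 49 + 49 + 0 = 98. ✓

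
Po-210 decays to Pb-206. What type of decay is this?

alpha decay

ΔA = 206 − 210 = -4; ΔZ = 82 − 84 = -2.
A drops by 4 and Z drops by 2 — the signature of alpha emission.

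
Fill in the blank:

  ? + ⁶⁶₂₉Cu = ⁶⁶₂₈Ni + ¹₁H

Conserve mass number: A + 66 = 66 + 1, so A = 1.
Conserve atomic number: Z + 29 = 28 + 1, so Z = 0.
A = 1 and Z = 0 is ¹₀n — a neutron.

neutron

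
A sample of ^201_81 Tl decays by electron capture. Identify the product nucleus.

Electron capture: mass number changes by +0, atomic number by -1.
A: 201 = 201; Z: 81 − 1 = 80.
Z = 80 is mercury, so the daughter is ^201_80 Hg.

Hg-201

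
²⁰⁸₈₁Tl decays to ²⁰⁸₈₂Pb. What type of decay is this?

beta-minus decay

ΔA = 208 − 208 = 0; ΔZ = 82 − 81 = +1.
A is unchanged and Z rises by 1 — a neutron has become a proton (β⁻ decay).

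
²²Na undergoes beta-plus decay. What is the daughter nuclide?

Beta-plus decay: mass number changes by +0, atomic number by -1.
A: 22 = 22; Z: 11 − 1 = 10.
Z = 10 is neon, so the daughter is ²²Ne.

Ne-22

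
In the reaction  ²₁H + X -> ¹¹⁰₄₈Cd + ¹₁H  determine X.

Conserve mass number: 2 + A = 110 + 1, so A = 109.
Conserve atomic number: 1 + Z = 48 + 1, so Z = 48.
Z = 48 is cadmium, so the species is ¹⁰⁹₄₈Cd.

Cd-109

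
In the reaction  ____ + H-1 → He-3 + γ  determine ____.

deuteron

Conserve mass number: A + 1 = 3 + 0, so A = 2.
Conserve atomic number: Z + 1 = 2 + 0, so Z = 1.
A = 2 and Z = 1 is H-2 — a deuteron.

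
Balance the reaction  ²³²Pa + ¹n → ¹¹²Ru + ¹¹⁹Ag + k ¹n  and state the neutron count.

Conserve mass number: 233 = 112 + 119 + k, so k = 233 − 231 = 2.
Check atomic number: 91 = 44 + 47 + 0 = 91. ✓

2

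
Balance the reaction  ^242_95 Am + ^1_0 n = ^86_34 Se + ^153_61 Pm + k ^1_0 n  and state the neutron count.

4

Conserve mass number: 243 = 86 + 153 + k, so k = 243 − 239 = 4.
Check atomic number: 95 = 34 + 61 + 0 = 95. ✓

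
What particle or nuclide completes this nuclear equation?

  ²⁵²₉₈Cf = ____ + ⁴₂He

Cm-248

Conserve mass number: 252 = A + 4, so A = 248.
Conserve atomic number: 98 = Z + 2, so Z = 96.
Z = 96 is curium, so the species is ²⁴⁸₉₆Cm.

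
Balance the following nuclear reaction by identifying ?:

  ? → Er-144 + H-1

Tm-145

Conserve mass number: A = 144 + 1, so A = 145.
Conserve atomic number: Z = 68 + 1, so Z = 69.
Z = 69 is thulium, so the species is Tm-145.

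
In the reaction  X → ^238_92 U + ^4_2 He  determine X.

Conserve mass number: A = 238 + 4, so A = 242.
Conserve atomic number: Z = 92 + 2, so Z = 94.
Z = 94 is plutonium, so the species is ^242_94 Pu.

Pu-242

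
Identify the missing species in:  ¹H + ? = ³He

Conserve mass number: 1 + A = 3, so A = 2.
Conserve atomic number: 1 + Z = 2, so Z = 1.
A = 2 and Z = 1 is ²H — a deuteron.

deuteron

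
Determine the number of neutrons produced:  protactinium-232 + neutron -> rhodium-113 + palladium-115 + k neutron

5

Conserve mass number: 233 = 113 + 115 + k, so k = 233 − 228 = 5.
Check atomic number: 91 = 45 + 46 + 0 = 91. ✓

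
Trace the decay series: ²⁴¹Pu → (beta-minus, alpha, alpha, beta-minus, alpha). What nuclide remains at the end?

Th-229

Start: (A, Z) = (241, 94).
After β⁻: (241, 95).
After α: (237, 93).
After α: (233, 91).
After β⁻: (233, 92).
After α: (229, 90).
Z = 90 is thorium.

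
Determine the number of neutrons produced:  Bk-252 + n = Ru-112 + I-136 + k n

Conserve mass number: 253 = 112 + 136 + k, so k = 253 − 248 = 5.
Check atomic number: 97 = 44 + 53 + 0 = 97. ✓

5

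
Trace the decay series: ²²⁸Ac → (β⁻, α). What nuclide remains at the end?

Ra-224

Start: (A, Z) = (228, 89).
After β⁻: (228, 90).
After α: (224, 88).
Z = 88 is radium.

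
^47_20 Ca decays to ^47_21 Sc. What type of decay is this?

ΔA = 47 − 47 = 0; ΔZ = 21 − 20 = +1.
A is unchanged and Z rises by 1 — a neutron has become a proton (β⁻ decay).

beta-minus decay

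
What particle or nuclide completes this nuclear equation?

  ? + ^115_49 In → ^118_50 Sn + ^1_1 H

alpha particle

Conserve mass number: A + 115 = 118 + 1, so A = 4.
Conserve atomic number: Z + 49 = 50 + 1, so Z = 2.
A = 4 and Z = 2 is ^4_2 He — an alpha particle.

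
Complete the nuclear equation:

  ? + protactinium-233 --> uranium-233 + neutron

Conserve mass number: A + 233 = 233 + 1, so A = 1.
Conserve atomic number: Z + 91 = 92 + 0, so Z = 1.
A = 1 and Z = 1 is hydrogen-1 — a proton.

proton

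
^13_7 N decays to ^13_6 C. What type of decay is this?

beta-plus decay or electron capture

ΔA = 13 − 13 = 0; ΔZ = 6 − 7 = -1.
A is unchanged and Z drops by 1 — a proton has become a neutron (β⁺ emission or electron capture).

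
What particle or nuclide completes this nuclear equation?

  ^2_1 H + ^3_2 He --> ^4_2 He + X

proton

Conserve mass number: 2 + 3 = 4 + A, so A = 1.
Conserve atomic number: 1 + 2 = 2 + Z, so Z = 1.
A = 1 and Z = 1 is ^1_1 H — a proton.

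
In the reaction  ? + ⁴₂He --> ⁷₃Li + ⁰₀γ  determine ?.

Conserve mass number: A + 4 = 7 + 0, so A = 3.
Conserve atomic number: Z + 2 = 3 + 0, so Z = 1.
A = 3 and Z = 1 is ³₁H — a triton.

triton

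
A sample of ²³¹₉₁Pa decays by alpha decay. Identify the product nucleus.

Ac-227

Alpha decay: mass number changes by -4, atomic number by -2.
A: 231 − 4 = 227; Z: 91 − 2 = 89.
Z = 89 is actinium, so the daughter is ²²⁷₈₉Ac.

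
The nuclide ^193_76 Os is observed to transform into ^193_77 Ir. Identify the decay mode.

beta-minus decay

ΔA = 193 − 193 = 0; ΔZ = 77 − 76 = +1.
A is unchanged and Z rises by 1 — a neutron has become a proton (β⁻ decay).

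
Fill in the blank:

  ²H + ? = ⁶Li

alpha particle

Conserve mass number: 2 + A = 6, so A = 4.
Conserve atomic number: 1 + Z = 3, so Z = 2.
A = 4 and Z = 2 is ⁴He — an alpha particle.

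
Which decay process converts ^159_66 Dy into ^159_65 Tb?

ΔA = 159 − 159 = 0; ΔZ = 65 − 66 = -1.
A is unchanged and Z drops by 1 — a proton has become a neutron (β⁺ emission or electron capture).

beta-plus decay or electron capture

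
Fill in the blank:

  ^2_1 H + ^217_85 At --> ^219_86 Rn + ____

gamma ray

Conserve mass number: 2 + 217 = 219 + A, so A = 0.
Conserve atomic number: 1 + 85 = 86 + Z, so Z = 0.
A = 0 and Z = 0 is ^0_0 γ — a gamma ray.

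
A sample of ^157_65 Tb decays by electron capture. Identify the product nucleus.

Gd-157

Electron capture: mass number changes by +0, atomic number by -1.
A: 157 = 157; Z: 65 − 1 = 64.
Z = 64 is gadolinium, so the daughter is ^157_64 Gd.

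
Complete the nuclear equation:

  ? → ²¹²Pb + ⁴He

Conserve mass number: A = 212 + 4, so A = 216.
Conserve atomic number: Z = 82 + 2, so Z = 84.
Z = 84 is polonium, so the species is ²¹⁶Po.

Po-216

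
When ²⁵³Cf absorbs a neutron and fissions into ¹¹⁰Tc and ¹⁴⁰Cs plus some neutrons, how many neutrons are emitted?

Conserve mass number: 254 = 110 + 140 + k, so k = 254 − 250 = 4.
Check atomic number: 98 = 43 + 55 + 0 = 98. ✓

4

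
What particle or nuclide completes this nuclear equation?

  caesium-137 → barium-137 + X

Conserve mass number: 137 = 137 + A, so A = 0.
Conserve atomic number: 55 = 56 + Z, so Z = -1.
A = 0 and Z = -1 is e⁻ — a beta-minus particle.

beta-minus particle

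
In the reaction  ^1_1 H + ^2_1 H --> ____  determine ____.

He-3

Conserve mass number: 1 + 2 = A, so A = 3.
Conserve atomic number: 1 + 1 = Z, so Z = 2.
Z = 2 is helium, so the species is ^3_2 He.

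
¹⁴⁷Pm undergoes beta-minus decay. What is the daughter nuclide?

Sm-147

Beta-minus decay: mass number changes by +0, atomic number by +1.
A: 147 = 147; Z: 61 + 1 = 62.
Z = 62 is samarium, so the daughter is ¹⁴⁷Sm.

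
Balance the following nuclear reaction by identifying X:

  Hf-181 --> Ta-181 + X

beta-minus particle

Conserve mass number: 181 = 181 + A, so A = 0.
Conserve atomic number: 72 = 73 + Z, so Z = -1.
A = 0 and Z = -1 is e⁻ — a beta-minus particle.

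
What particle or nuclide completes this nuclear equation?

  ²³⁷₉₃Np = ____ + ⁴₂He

Pa-233

Conserve mass number: 237 = A + 4, so A = 233.
Conserve atomic number: 93 = Z + 2, so Z = 91.
Z = 91 is protactinium, so the species is ²³³₉₁Pa.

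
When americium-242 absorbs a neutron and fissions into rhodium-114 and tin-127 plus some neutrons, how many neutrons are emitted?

Conserve mass number: 243 = 114 + 127 + k, so k = 243 − 241 = 2.
Check atomic number: 95 = 45 + 50 + 0 = 95. ✓

2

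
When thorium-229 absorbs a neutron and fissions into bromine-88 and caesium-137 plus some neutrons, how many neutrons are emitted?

Conserve mass number: 230 = 88 + 137 + k, so k = 230 − 225 = 5.
Check atomic number: 90 = 35 + 55 + 0 = 90. ✓

5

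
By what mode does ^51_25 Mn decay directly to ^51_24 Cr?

beta-plus decay or electron capture

ΔA = 51 − 51 = 0; ΔZ = 24 − 25 = -1.
A is unchanged and Z drops by 1 — a proton has become a neutron (β⁺ emission or electron capture).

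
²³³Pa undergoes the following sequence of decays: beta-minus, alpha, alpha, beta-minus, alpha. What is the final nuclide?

Fr-221

Start: (A, Z) = (233, 91).
After β⁻: (233, 92).
After α: (229, 90).
After α: (225, 88).
After β⁻: (225, 89).
After α: (221, 87).
Z = 87 is francium.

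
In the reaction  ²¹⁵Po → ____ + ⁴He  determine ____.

Conserve mass number: 215 = A + 4, so A = 211.
Conserve atomic number: 84 = Z + 2, so Z = 82.
Z = 82 is lead, so the species is ²¹¹Pb.

Pb-211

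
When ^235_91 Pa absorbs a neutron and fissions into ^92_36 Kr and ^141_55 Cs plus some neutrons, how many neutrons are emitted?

Conserve mass number: 236 = 92 + 141 + k, so k = 236 − 233 = 3.
Check atomic number: 91 = 36 + 55 + 0 = 91. ✓

3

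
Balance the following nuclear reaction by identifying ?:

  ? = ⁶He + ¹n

He-7

Conserve mass number: A = 6 + 1, so A = 7.
Conserve atomic number: Z = 2 + 0, so Z = 2.
Z = 2 is helium, so the species is ⁷He.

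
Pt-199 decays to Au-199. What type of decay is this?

beta-minus decay

ΔA = 199 − 199 = 0; ΔZ = 79 − 78 = +1.
A is unchanged and Z rises by 1 — a neutron has become a proton (β⁻ decay).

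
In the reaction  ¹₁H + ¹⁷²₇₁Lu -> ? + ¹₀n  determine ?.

Conserve mass number: 1 + 172 = A + 1, so A = 172.
Conserve atomic number: 1 + 71 = Z + 0, so Z = 72.
Z = 72 is hafnium, so the species is ¹⁷²₇₂Hf.

Hf-172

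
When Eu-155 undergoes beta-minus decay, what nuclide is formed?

Gd-155

Beta-minus decay: mass number changes by +0, atomic number by +1.
A: 155 = 155; Z: 63 + 1 = 64.
Z = 64 is gadolinium, so the daughter is Gd-155.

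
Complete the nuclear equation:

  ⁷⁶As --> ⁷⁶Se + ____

beta-minus particle

Conserve mass number: 76 = 76 + A, so A = 0.
Conserve atomic number: 33 = 34 + Z, so Z = -1.
A = 0 and Z = -1 is e⁻ — a beta-minus particle.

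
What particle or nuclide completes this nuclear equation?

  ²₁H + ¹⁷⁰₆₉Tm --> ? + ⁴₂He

Er-168

Conserve mass number: 2 + 170 = A + 4, so A = 168.
Conserve atomic number: 1 + 69 = Z + 2, so Z = 68.
Z = 68 is erbium, so the species is ¹⁶⁸₆₈Er.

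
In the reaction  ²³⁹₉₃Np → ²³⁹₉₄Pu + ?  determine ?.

beta-minus particle

Conserve mass number: 239 = 239 + A, so A = 0.
Conserve atomic number: 93 = 94 + Z, so Z = -1.
A = 0 and Z = -1 is ⁰₋₁e — a beta-minus particle.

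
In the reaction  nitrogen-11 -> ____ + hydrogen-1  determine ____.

Conserve mass number: 11 = A + 1, so A = 10.
Conserve atomic number: 7 = Z + 1, so Z = 6.
Z = 6 is carbon, so the species is carbon-10.

C-10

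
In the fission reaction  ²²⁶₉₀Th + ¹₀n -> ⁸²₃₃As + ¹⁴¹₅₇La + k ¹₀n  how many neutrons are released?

4

Conserve mass number: 227 = 82 + 141 + k, so k = 227 − 223 = 4.
Check atomic number: 90 = 33 + 57 + 0 = 90. ✓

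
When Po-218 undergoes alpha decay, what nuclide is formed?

Alpha decay: mass number changes by -4, atomic number by -2.
A: 218 − 4 = 214; Z: 84 − 2 = 82.
Z = 82 is lead, so the daughter is Pb-214.

Pb-214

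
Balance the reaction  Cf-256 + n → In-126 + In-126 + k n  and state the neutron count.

5

Conserve mass number: 257 = 126 + 126 + k, so k = 257 − 252 = 5.
Check atomic number: 98 = 49 + 49 + 0 = 98. ✓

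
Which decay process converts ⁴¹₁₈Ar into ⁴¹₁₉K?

beta-minus decay

ΔA = 41 − 41 = 0; ΔZ = 19 − 18 = +1.
A is unchanged and Z rises by 1 — a neutron has become a proton (β⁻ decay).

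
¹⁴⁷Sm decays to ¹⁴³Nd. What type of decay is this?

alpha decay

ΔA = 143 − 147 = -4; ΔZ = 60 − 62 = -2.
A drops by 4 and Z drops by 2 — the signature of alpha emission.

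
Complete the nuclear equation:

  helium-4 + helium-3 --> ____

Be-7

Conserve mass number: 4 + 3 = A, so A = 7.
Conserve atomic number: 2 + 2 = Z, so Z = 4.
Z = 4 is beryllium, so the species is beryllium-7.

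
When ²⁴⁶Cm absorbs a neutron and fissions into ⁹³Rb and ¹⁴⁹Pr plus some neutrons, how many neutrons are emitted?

Conserve mass number: 247 = 93 + 149 + k, so k = 247 − 242 = 5.
Check atomic number: 96 = 37 + 59 + 0 = 96. ✓

5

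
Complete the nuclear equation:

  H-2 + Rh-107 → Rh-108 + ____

proton

Conserve mass number: 2 + 107 = 108 + A, so A = 1.
Conserve atomic number: 1 + 45 = 45 + Z, so Z = 1.
A = 1 and Z = 1 is H-1 — a proton.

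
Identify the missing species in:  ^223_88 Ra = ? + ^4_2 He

Conserve mass number: 223 = A + 4, so A = 219.
Conserve atomic number: 88 = Z + 2, so Z = 86.
Z = 86 is radon, so the species is ^219_86 Rn.

Rn-219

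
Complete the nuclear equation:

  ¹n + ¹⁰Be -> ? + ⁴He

Conserve mass number: 1 + 10 = A + 4, so A = 7.
Conserve atomic number: 0 + 4 = Z + 2, so Z = 2.
Z = 2 is helium, so the species is ⁷He.

He-7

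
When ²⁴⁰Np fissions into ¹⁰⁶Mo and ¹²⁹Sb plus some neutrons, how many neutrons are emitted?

5

Conserve mass number: 240 = 106 + 129 + k, so k = 240 − 235 = 5.
Check atomic number: 93 = 42 + 51 + 0 = 93. ✓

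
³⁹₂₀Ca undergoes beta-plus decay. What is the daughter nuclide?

K-39

Beta-plus decay: mass number changes by +0, atomic number by -1.
A: 39 = 39; Z: 20 − 1 = 19.
Z = 19 is potassium, so the daughter is ³⁹₁₉K.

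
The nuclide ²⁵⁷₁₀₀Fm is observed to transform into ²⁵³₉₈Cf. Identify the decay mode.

alpha decay

ΔA = 253 − 257 = -4; ΔZ = 98 − 100 = -2.
A drops by 4 and Z drops by 2 — the signature of alpha emission.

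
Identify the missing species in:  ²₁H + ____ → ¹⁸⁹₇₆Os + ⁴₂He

Ir-191

Conserve mass number: 2 + A = 189 + 4, so A = 191.
Conserve atomic number: 1 + Z = 76 + 2, so Z = 77.
Z = 77 is iridium, so the species is ¹⁹¹₇₇Ir.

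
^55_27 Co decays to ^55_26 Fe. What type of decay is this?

ΔA = 55 − 55 = 0; ΔZ = 26 − 27 = -1.
A is unchanged and Z drops by 1 — a proton has become a neutron (β⁺ emission or electron capture).

beta-plus decay or electron capture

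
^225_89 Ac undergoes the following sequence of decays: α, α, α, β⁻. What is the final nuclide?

Start: (A, Z) = (225, 89).
After α: (221, 87).
After α: (217, 85).
After α: (213, 83).
After β⁻: (213, 84).
Z = 84 is polonium.

Po-213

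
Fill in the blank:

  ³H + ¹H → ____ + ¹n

He-3

Conserve mass number: 3 + 1 = A + 1, so A = 3.
Conserve atomic number: 1 + 1 = Z + 0, so Z = 2.
Z = 2 is helium, so the species is ³He.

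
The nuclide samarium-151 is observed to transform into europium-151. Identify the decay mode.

ΔA = 151 − 151 = 0; ΔZ = 63 − 62 = +1.
A is unchanged and Z rises by 1 — a neutron has become a proton (β⁻ decay).

beta-minus decay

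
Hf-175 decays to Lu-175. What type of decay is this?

ΔA = 175 − 175 = 0; ΔZ = 71 − 72 = -1.
A is unchanged and Z drops by 1 — a proton has become a neutron (β⁺ emission or electron capture).

beta-plus decay or electron capture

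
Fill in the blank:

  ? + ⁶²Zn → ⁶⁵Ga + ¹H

Conserve mass number: A + 62 = 65 + 1, so A = 4.
Conserve atomic number: Z + 30 = 31 + 1, so Z = 2.
A = 4 and Z = 2 is ⁴He — an alpha particle.

alpha particle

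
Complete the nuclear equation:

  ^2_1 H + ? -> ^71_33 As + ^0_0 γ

Ge-69

Conserve mass number: 2 + A = 71 + 0, so A = 69.
Conserve atomic number: 1 + Z = 33 + 0, so Z = 32.
Z = 32 is germanium, so the species is ^69_32 Ge.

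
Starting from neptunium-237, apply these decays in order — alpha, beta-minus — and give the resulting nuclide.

Start: (A, Z) = (237, 93).
After α: (233, 91).
After β⁻: (233, 92).
Z = 92 is uranium.

U-233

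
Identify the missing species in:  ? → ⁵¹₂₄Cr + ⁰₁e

Conserve mass number: A = 51 + 0, so A = 51.
Conserve atomic number: Z = 24 + 1, so Z = 25.
Z = 25 is manganese, so the species is ⁵¹₂₅Mn.

Mn-51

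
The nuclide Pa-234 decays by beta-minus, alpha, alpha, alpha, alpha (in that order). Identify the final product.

Po-218

Start: (A, Z) = (234, 91).
After β⁻: (234, 92).
After α: (230, 90).
After α: (226, 88).
After α: (222, 86).
After α: (218, 84).
Z = 84 is polonium.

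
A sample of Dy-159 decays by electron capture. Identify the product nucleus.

Electron capture: mass number changes by +0, atomic number by -1.
A: 159 = 159; Z: 66 − 1 = 65.
Z = 65 is terbium, so the daughter is Tb-159.

Tb-159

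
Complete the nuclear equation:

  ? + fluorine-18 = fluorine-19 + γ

Conserve mass number: A + 18 = 19 + 0, so A = 1.
Conserve atomic number: Z + 9 = 9 + 0, so Z = 0.
A = 1 and Z = 0 is neutron — a neutron.

neutron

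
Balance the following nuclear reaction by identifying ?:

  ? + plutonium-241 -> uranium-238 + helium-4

Conserve mass number: A + 241 = 238 + 4, so A = 1.
Conserve atomic number: Z + 94 = 92 + 2, so Z = 0.
A = 1 and Z = 0 is neutron — a neutron.

neutron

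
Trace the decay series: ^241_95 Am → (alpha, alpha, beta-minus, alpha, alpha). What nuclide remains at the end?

Ra-225

Start: (A, Z) = (241, 95).
After α: (237, 93).
After α: (233, 91).
After β⁻: (233, 92).
After α: (229, 90).
After α: (225, 88).
Z = 88 is radium.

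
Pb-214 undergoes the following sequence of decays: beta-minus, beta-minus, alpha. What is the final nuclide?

Start: (A, Z) = (214, 82).
After β⁻: (214, 83).
After β⁻: (214, 84).
After α: (210, 82).
Z = 82 is lead.

Pb-210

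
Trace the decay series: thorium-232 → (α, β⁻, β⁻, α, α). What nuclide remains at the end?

Rn-220

Start: (A, Z) = (232, 90).
After α: (228, 88).
After β⁻: (228, 89).
After β⁻: (228, 90).
After α: (224, 88).
After α: (220, 86).
Z = 86 is radon.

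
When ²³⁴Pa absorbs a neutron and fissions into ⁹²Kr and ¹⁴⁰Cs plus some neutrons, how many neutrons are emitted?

3

Conserve mass number: 235 = 92 + 140 + k, so k = 235 − 232 = 3.
Check atomic number: 91 = 36 + 55 + 0 = 91. ✓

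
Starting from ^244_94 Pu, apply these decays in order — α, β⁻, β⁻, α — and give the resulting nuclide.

U-236

Start: (A, Z) = (244, 94).
After α: (240, 92).
After β⁻: (240, 93).
After β⁻: (240, 94).
After α: (236, 92).
Z = 92 is uranium.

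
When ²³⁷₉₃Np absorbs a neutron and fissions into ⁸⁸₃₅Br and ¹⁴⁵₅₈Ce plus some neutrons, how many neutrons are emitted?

5

Conserve mass number: 238 = 88 + 145 + k, so k = 238 − 233 = 5.
Check atomic number: 93 = 35 + 58 + 0 = 93. ✓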